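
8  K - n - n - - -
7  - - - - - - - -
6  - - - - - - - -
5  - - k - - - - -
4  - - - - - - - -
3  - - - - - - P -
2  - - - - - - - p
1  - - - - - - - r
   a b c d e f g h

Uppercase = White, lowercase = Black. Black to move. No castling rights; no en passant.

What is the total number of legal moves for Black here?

23

Black to move; king on c5.
In check: no.
Legal moves: Ng7, Nc7+, Nf6, Ned6, Ne7, Na7, Ncd6, Nb6+, Kd6, Kc6, Kb6, Kd5, Kb5, Kd4, Kc4, Kb4, Rg1, Rf1, Re1, Rd1, Rc1, Rb1, Ra1+.
Count: 23.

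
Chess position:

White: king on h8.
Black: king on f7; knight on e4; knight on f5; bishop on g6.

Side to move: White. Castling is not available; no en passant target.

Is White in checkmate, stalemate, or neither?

White to move; white king on h8.
In check: no.
King squares — g7: attacked by Nf5; h7: attacked by Bg6; g8: attacked by Kf7.
Legal moves for White: none.
Not in check and no legal moves → stalemate.

stalemate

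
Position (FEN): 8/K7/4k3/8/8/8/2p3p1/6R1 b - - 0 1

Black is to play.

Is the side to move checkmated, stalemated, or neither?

Black to move; black king on e6.
In check: no.
Legal moves for Black: Kf7, Ke7, Kd7, Kf6, Kd6, Kf5, Ke5, Kd5, c1=Q, c1=R, c1=B, c1=N.
Black has 12 legal moves and is not in check → neither.

neither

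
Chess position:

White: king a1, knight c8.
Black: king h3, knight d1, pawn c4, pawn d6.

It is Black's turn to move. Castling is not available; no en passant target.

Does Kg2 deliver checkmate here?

After Kg2: white king on a1; in check: no.
White is not in check, so this cannot be checkmate.

no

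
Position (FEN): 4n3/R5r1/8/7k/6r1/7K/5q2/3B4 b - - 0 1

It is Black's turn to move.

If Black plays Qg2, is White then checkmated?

yes

After Qg2: white king on h3; in check: yes, from the black queen on g2.
King squares — g2: attacked by Rg4; h2: attacked by Qg2; g3: attacked by Qg2; g4: attacked by Qg2; h4: attacked by Rg4.
White has no legal moves → checkmate.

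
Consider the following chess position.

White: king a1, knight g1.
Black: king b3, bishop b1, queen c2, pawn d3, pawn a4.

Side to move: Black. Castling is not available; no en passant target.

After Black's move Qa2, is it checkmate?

After Qa2: white king on a1; in check: yes, from the black queen on a2.
King squares — b1: attacked by Qa2; a2: attacked by Bb1; b2: attacked by Qa2.
White has no legal moves → checkmate.

yes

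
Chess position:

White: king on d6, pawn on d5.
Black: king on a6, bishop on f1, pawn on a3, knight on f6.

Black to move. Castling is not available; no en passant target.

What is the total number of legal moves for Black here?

20

Black to move; king on a6.
In check: no.
Legal moves: Ng8, Ne8+, Nh7, Nd7, Nh5, Nxd5, Ng4, Ne4+, Kb7, Ka7, Kb6, Kb5, Ka5, Bb5, Bc4, Bh3, Bd3, Bg2, Be2, a2.
Count: 20.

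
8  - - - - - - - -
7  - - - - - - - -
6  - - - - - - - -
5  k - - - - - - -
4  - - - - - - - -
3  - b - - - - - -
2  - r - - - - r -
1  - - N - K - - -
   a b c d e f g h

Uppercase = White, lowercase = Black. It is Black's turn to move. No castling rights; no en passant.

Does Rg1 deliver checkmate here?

yes

After Rg1: white king on e1; in check: yes, from the black rook on g1.
King squares — d1: attacked by Rg1; f1: attacked by Rg1; d2: attacked by Rb2; e2: attacked by Rb2; f2: attacked by Rb2.
White has no legal moves → checkmate.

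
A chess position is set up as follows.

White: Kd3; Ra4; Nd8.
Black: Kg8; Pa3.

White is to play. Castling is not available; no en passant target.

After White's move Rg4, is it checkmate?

After Rg4: black king on g8; in check: yes, from the white rook on g4.
Black has 3 legal replies: Kh8, Kf8, Kh7.
In check but a legal move exists → not checkmate.

no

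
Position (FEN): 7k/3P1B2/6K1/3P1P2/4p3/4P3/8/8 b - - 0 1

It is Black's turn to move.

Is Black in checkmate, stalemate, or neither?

Black to move; black king on h8.
In check: no.
King squares — g7: attacked by Kg6; h7: attacked by Kg6; g8: attacked by Bf7.
Legal moves for Black: none.
Not in check and no legal moves → stalemate.

stalemate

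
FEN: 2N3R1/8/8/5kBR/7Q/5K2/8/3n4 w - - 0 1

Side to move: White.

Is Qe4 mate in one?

yes

After Qe4: black king on f5; in check: yes, from the white queen on e4.
King squares — e4: attacked by Kf3; f4: attacked by Kf3; g4: attacked by Kf3; e5: attacked by Qe4; g5: attacked by Rh5; e6: attacked by Qe4; f6: attacked by Bg5; g6: attacked by Qe4.
Black has no legal moves → checkmate.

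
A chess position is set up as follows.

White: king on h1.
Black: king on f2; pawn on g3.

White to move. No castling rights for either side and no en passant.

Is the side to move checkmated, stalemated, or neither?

stalemate

White to move; white king on h1.
In check: no.
King squares — g1: attacked by Kf2; g2: attacked by Kf2; h2: attacked by Pg3.
Legal moves for White: none.
Not in check and no legal moves → stalemate.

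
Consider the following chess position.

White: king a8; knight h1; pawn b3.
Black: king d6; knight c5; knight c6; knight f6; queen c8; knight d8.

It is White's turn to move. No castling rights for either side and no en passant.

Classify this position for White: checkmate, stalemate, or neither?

checkmate

White to move; white king on a8.
In check: yes, from the black queen on c8.
King squares — a7: attacked by Nc6; b7: attacked by Nc5; b8: attacked by Nc6.
Legal moves for White: none.
In check with no legal moves → checkmate.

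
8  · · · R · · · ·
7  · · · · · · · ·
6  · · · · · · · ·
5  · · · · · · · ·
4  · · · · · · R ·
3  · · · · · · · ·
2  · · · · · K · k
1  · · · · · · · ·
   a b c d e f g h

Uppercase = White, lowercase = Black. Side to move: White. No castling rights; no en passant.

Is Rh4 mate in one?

yes

After Rh4: black king on h2; in check: yes, from the white rook on h4.
King squares — g1: attacked by Kf2; h1: attacked by Rh4; g2: attacked by Kf2; g3: attacked by Kf2; h3: attacked by Rh4.
Black has no legal moves → checkmate.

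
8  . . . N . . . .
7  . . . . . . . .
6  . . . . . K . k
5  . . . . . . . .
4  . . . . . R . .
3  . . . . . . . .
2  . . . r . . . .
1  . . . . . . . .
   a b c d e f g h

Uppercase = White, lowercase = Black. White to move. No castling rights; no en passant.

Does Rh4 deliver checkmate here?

yes

After Rh4: black king on h6; in check: yes, from the white rook on h4.
King squares — g5: attacked by Kf6; h5: attacked by Rh4; g6: attacked by Kf6; g7: attacked by Kf6; h7: attacked by Rh4.
Black has no legal moves → checkmate.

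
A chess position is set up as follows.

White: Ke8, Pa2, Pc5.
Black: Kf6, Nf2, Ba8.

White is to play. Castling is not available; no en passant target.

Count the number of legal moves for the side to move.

6

White to move; king on e8.
In check: no.
Legal moves: Kf8, Kd8, Kd7, c6, a3, a4.
Count: 6.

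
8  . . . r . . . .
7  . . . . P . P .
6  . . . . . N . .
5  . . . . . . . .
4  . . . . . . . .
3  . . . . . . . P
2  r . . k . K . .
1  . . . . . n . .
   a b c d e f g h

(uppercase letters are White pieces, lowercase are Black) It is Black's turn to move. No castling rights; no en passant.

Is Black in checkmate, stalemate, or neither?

Black to move; black king on d2.
In check: no.
Legal moves for Black include: Rh8, Rg8, Rf8, Re8, Rc8, Rb8, Rda8, Rd7, Rd6, Rd5, Rd4, Rd3, Kd3+, Kc3+, Kc2, Kd1+, Kc1+, Raa8, ... (list truncated; more exist).
Black has legal moves and is not in check → neither.

neither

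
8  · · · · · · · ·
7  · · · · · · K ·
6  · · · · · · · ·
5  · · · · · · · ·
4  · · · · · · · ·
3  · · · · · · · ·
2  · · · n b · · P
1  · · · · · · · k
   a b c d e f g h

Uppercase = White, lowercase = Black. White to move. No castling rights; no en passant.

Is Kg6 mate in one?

After Kg6: black king on h1; in check: no.
Black is not in check, so this cannot be checkmate.

no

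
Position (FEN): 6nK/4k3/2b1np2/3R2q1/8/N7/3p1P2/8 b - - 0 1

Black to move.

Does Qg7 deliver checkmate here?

After Qg7: white king on h8; in check: yes, from the black queen on g7.
King squares — g7: attacked by Ne6; h7: attacked by Qg7; g8: attacked by Qg7.
White has no legal moves → checkmate.

yes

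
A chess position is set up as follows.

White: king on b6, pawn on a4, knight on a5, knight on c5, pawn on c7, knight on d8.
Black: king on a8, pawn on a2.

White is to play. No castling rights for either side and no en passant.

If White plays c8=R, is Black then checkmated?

After c8=R: black king on a8; in check: yes, from the white rook on c8.
King squares — a7: attacked by Kb6; b7: attacked by Na5; b8: attacked by Rc8.
Black has no legal moves → checkmate.

yes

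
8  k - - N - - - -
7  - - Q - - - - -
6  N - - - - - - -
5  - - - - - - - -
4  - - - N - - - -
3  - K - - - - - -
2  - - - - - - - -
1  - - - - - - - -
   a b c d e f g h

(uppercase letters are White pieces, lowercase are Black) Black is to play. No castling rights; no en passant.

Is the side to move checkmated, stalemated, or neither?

Black to move; black king on a8.
In check: no.
King squares — a7: attacked by Qc7; b7: attacked by Qc7; b8: attacked by Na6.
Legal moves for Black: none.
Not in check and no legal moves → stalemate.

stalemate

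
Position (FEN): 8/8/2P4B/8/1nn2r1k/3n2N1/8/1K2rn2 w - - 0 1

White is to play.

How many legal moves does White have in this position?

White to move; king on b1.
In check: yes, from the black rook on e1.
Legal moves: none.
Count: 0.

0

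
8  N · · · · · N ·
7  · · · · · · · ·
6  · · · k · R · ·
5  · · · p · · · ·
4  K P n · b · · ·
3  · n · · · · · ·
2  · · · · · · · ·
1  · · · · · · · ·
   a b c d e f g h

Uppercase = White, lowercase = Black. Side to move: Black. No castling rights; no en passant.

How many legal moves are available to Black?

2

Black to move; king on d6.
In check: yes, from the white rook on f6.
Legal moves: Kd7, Ke5.
Count: 2.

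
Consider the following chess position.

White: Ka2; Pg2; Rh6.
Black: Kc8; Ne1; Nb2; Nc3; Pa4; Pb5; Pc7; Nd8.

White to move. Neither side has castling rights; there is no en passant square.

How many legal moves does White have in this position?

White to move; king on a2.
In check: yes, from the black knight on c3.
Legal moves: Ka3, Kxb2, Ka1.
Count: 3.

3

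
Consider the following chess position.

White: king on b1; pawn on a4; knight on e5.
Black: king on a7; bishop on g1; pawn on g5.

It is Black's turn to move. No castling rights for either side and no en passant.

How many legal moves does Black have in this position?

Black to move; king on a7.
In check: no.
Legal moves: Kb8, Ka8, Kb7, Kb6, Ka6, Bb6, Bc5, Bd4, Be3, Bh2, Bf2, g4.
Count: 12.

12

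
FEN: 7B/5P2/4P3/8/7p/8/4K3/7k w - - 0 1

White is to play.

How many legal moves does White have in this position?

White to move; king on e2.
In check: no.
Legal moves: Bg7, Bf6, Be5, Bd4, Bc3, Bb2, Ba1, Kf3, Ke3, Kd3, Kf2, Kd2, Kf1, Ke1, Kd1, f8=Q, f8=R, f8=B, f8=N, e7.
Count: 20.

20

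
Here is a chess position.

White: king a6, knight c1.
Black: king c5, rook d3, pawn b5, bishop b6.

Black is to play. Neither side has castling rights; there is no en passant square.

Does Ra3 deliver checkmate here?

no

After Ra3: white king on a6; in check: yes, from the black rook on a3.
White has 1 legal reply: Kb7.
In check but a legal move exists → not checkmate.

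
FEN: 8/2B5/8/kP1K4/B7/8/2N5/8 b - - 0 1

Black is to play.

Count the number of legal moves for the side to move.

Black to move; king on a5.
In check: yes, from the white bishop on c7.
Legal moves: Kxa4.
Count: 1.

1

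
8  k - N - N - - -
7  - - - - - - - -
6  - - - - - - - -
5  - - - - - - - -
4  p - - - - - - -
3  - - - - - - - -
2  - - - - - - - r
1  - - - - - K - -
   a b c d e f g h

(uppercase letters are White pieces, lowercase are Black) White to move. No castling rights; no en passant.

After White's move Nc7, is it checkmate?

no

After Nc7: black king on a8; in check: yes, from the white knight on c7.
Black has 2 legal replies: Kb8, Kb7.
In check but a legal move exists → not checkmate.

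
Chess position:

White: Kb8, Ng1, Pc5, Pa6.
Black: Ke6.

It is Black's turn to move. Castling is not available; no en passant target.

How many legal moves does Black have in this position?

Black to move; king on e6.
In check: no.
Legal moves: Kf7, Ke7, Kd7, Kf6, Kf5, Ke5, Kd5.
Count: 7.

7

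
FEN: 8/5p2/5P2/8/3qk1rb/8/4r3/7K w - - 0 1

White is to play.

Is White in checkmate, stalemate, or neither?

stalemate

White to move; white king on h1.
In check: no.
King squares — g1: attacked by Qd4; g2: attacked by Re2; h2: attacked by Re2.
Legal moves for White: none.
Not in check and no legal moves → stalemate.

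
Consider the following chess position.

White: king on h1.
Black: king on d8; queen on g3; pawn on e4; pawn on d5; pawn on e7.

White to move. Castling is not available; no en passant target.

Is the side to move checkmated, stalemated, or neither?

White to move; white king on h1.
In check: no.
King squares — g1: attacked by Qg3; g2: attacked by Qg3; h2: attacked by Qg3.
Legal moves for White: none.
Not in check and no legal moves → stalemate.

stalemate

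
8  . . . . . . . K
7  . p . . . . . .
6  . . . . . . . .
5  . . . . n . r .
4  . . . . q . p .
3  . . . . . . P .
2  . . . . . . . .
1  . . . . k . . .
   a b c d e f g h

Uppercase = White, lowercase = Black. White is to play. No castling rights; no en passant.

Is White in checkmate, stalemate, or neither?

stalemate

White to move; white king on h8.
In check: no.
King squares — g7: attacked by Rg5; h7: attacked by Qe4; g8: attacked by Rg5.
Legal moves for White: none.
Not in check and no legal moves → stalemate.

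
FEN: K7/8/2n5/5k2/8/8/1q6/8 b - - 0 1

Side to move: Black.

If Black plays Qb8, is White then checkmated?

yes

After Qb8: white king on a8; in check: yes, from the black queen on b8.
King squares — a7: attacked by Nc6; b7: attacked by Qb8; b8: attacked by Nc6.
White has no legal moves → checkmate.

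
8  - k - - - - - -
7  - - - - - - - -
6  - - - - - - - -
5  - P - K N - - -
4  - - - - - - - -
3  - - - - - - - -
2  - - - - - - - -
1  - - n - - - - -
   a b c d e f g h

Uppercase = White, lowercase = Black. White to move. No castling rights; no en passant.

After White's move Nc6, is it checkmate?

no

After Nc6: black king on b8; in check: yes, from the white knight on c6.
Black has 4 legal replies: Kc8, Ka8, Kc7, Kb7.
In check but a legal move exists → not checkmate.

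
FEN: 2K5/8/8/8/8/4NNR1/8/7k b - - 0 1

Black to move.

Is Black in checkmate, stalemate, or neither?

Black to move; black king on h1.
In check: no.
King squares — g1: attacked by Nf3; g2: attacked by Ne3; h2: attacked by Nf3.
Legal moves for Black: none.
Not in check and no legal moves → stalemate.

stalemate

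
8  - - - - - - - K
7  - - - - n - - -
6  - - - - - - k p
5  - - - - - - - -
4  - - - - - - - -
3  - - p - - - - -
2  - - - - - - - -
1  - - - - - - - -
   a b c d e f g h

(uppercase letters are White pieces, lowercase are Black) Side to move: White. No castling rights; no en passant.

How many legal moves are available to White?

White to move; king on h8.
In check: no.
Legal moves: none.
Count: 0.

0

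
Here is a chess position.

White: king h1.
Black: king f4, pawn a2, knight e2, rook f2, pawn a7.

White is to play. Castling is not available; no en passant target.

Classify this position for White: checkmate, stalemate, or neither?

White to move; white king on h1.
In check: no.
King squares — g1: attacked by Ne2; g2: attacked by Rf2; h2: attacked by Rf2.
Legal moves for White: none.
Not in check and no legal moves → stalemate.

stalemate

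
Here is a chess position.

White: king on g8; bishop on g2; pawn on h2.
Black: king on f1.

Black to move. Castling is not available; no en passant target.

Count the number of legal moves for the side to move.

5

Black to move; king on f1.
In check: yes, from the white bishop on g2.
Legal moves: Kxg2, Kf2, Ke2, Kg1, Ke1.
Count: 5.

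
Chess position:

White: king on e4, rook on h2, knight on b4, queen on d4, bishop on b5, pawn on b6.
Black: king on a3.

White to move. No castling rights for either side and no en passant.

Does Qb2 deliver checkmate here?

yes

After Qb2: black king on a3; in check: yes, from the white queen on b2.
King squares — a2: attacked by Qb2; b2: attacked by Rh2; b3: attacked by Qb2; a4: attacked by Bb5; b4: attacked by Qb2.
Black has no legal moves → checkmate.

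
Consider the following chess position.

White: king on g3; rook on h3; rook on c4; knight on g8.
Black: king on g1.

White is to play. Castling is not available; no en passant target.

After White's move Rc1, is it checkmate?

After Rc1: black king on g1; in check: yes, from the white rook on c1.
King squares — f1: attacked by Rc1; h1: attacked by Rc1; f2: attacked by Kg3; g2: attacked by Kg3; h2: attacked by Kg3.
Black has no legal moves → checkmate.

yes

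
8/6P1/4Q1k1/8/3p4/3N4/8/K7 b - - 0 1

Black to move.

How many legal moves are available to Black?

Black to move; king on g6.
In check: yes, from the white queen on e6.
Legal moves: Kh7, Kxg7, Kh5, Kg5.
Count: 4.

4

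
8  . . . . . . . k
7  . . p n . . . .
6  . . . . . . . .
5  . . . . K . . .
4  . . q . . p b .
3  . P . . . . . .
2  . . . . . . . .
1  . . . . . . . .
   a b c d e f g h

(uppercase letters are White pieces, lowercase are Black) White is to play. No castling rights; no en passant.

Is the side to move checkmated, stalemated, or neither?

White to move; white king on e5.
In check: yes, from the black knight on d7.
King squares — d4: attacked by Qc4; e4: attacked by Qc4; f4: attacked by Qc4; d5: attacked by Qc4; f5: attacked by Bg4; d6: attacked by Pc7; e6: attacked by Qc4; f6: attacked by Nd7.
Legal moves for White: none.
In check with no legal moves → checkmate.

checkmate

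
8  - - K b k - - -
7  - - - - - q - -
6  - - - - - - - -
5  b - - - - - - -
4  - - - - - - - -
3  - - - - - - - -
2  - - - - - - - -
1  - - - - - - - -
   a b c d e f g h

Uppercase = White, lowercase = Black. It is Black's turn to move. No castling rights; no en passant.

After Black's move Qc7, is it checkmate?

yes

After Qc7: white king on c8; in check: yes, from the black queen on c7.
King squares — b7: attacked by Qc7; c7: attacked by Ba5; d7: attacked by Qc7; b8: attacked by Qc7; d8: attacked by Qc7.
White has no legal moves → checkmate.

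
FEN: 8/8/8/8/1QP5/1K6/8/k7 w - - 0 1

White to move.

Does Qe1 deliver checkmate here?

After Qe1: black king on a1; in check: yes, from the white queen on e1.
King squares — b1: attacked by Qe1; a2: attacked by Kb3; b2: attacked by Kb3.
Black has no legal moves → checkmate.

yes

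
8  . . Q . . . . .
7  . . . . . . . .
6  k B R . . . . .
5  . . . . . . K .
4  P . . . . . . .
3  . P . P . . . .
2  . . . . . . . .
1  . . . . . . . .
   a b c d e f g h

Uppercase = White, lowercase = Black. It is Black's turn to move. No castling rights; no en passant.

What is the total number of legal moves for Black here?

0

Black to move; king on a6.
In check: yes, from the white queen on c8.
Legal moves: none.
Count: 0.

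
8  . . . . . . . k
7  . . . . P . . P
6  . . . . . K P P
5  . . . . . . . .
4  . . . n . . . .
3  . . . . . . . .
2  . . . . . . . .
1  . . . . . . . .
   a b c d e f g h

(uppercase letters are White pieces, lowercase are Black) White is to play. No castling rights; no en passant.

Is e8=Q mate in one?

yes

After e8=Q: black king on h8; in check: yes, from the white queen on e8.
King squares — g7: attacked by Kf6; h7: attacked by Pg6; g8: attacked by Ph7.
Black has no legal moves → checkmate.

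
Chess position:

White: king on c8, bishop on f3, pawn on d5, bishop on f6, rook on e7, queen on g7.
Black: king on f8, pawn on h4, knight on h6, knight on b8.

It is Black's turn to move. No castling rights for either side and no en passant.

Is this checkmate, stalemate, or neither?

checkmate

Black to move; black king on f8.
In check: yes, from the white queen on g7.
King squares — e7: attacked by Bf6; f7: attacked by Re7; g7: attacked by Bf6; e8: attacked by Re7; g8: attacked by Qg7.
Legal moves for Black: none.
In check with no legal moves → checkmate.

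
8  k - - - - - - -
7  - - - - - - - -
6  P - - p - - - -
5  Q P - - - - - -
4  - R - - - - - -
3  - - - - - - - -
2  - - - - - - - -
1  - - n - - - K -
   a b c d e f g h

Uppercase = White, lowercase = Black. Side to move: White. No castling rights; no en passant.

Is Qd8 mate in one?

no

After Qd8: black king on a8; in check: yes, from the white queen on d8.
Black has 1 legal reply: Ka7.
In check but a legal move exists → not checkmate.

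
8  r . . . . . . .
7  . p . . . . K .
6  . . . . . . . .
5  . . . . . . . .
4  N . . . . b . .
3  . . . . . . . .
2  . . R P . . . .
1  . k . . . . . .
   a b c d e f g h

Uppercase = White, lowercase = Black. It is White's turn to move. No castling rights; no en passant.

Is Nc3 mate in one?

After Nc3: black king on b1; in check: yes, from the white knight on c3.
Black has 2 legal replies: Kxc2, Ka1.
In check but a legal move exists → not checkmate.

no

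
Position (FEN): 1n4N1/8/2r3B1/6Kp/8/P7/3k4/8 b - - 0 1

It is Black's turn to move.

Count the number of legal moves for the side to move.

22

Black to move; king on d2.
In check: no.
Legal moves: Nd7, Na6, Rc8, Rc7, Rxg6+, Rf6, Re6, Rd6, Rb6, Ra6, Rc5+, Rc4, Rc3, Rc2, Rc1, Ke3, Kc3, Ke2, Ke1, Kd1, Kc1, h4.
Count: 22.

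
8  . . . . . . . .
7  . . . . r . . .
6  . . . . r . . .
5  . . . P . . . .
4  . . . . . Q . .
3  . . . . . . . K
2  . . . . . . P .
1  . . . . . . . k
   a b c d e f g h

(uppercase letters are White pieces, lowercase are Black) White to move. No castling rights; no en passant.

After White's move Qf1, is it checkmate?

After Qf1: black king on h1; in check: yes, from the white queen on f1.
King squares — g1: attacked by Qf1; g2: attacked by Qf1; h2: attacked by Kh3.
Black has no legal moves → checkmate.

yes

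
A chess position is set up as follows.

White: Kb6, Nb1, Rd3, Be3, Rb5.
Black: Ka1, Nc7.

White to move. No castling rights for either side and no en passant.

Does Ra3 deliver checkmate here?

After Ra3: black king on a1; in check: yes, from the white rook on a3.
King squares — b1: attacked by Rb5; a2: attacked by Ra3; b2: attacked by Rb5.
Black has no legal moves → checkmate.

yes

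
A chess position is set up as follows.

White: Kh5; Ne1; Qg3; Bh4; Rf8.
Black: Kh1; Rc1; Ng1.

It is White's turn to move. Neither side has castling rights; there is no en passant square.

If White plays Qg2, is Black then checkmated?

After Qg2: black king on h1; in check: yes, from the white queen on g2.
King squares — g1: own knight; g2: attacked by Ne1; h2: attacked by Qg2.
Black has no legal moves → checkmate.

yes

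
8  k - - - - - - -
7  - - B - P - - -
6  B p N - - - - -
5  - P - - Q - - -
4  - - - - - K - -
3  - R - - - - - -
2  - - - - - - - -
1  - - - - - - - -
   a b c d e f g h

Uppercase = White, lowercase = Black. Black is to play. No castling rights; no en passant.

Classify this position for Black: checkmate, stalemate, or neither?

Black to move; black king on a8.
In check: no.
King squares — a7: attacked by Nc6; b7: attacked by Ba6; b8: attacked by Nc6.
Legal moves for Black: none.
Not in check and no legal moves → stalemate.

stalemate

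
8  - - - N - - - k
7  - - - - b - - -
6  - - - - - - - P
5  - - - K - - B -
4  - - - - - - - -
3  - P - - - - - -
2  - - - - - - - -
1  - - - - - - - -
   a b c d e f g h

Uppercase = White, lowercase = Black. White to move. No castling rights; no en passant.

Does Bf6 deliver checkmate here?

no

After Bf6: black king on h8; in check: yes, from the white bishop on f6.
Black has 3 legal replies: Kg8, Kh7, Bxf6.
In check but a legal move exists → not checkmate.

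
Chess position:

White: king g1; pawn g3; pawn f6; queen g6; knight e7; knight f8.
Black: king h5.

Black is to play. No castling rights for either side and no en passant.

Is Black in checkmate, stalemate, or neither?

checkmate

Black to move; black king on h5.
In check: yes, from the white queen on g6.
King squares — g4: attacked by Qg6; h4: attacked by Pg3; g5: attacked by Qg6; g6: attacked by Ne7; h6: attacked by Qg6.
Legal moves for Black: none.
In check with no legal moves → checkmate.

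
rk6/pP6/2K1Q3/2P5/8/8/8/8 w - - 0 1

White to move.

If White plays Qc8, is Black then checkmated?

After Qc8: black king on b8; in check: yes, from the white queen on c8.
King squares — a7: own pawn; b7: attacked by Kc6; c7: attacked by Kc6; a8: own rook; c8: attacked by Pb7.
Black has no legal moves → checkmate.

yes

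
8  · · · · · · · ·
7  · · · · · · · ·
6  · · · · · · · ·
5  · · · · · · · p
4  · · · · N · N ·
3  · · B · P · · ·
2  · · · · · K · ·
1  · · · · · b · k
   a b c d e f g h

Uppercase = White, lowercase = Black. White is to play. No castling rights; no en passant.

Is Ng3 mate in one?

yes

After Ng3: black king on h1; in check: yes, from the white knight on g3.
King squares — g1: attacked by Kf2; g2: attacked by Kf2; h2: attacked by Ng4.
Black has no legal moves → checkmate.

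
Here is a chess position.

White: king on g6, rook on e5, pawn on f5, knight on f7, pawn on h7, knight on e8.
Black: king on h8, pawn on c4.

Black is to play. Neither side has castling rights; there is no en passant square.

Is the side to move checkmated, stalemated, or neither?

Black to move; black king on h8.
In check: yes, from the white knight on f7.
King squares — g7: attacked by Kg6; h7: attacked by Kg6; g8: attacked by Ph7.
Legal moves for Black: none.
In check with no legal moves → checkmate.

checkmate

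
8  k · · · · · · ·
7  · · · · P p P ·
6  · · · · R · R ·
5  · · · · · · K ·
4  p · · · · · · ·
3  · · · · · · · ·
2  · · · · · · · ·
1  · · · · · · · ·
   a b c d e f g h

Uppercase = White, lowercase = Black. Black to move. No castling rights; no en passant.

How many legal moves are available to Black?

8

Black to move; king on a8.
In check: no.
Legal moves: Kb8, Kb7, Ka7, fxg6, fxe6, f6+, a3, f5.
Count: 8.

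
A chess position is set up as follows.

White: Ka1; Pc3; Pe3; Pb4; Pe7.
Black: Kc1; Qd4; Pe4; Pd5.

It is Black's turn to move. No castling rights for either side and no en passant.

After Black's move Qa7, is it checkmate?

yes

After Qa7: white king on a1; in check: yes, from the black queen on a7.
King squares — b1: attacked by Kc1; a2: attacked by Qa7; b2: attacked by Kc1.
White has no legal moves → checkmate.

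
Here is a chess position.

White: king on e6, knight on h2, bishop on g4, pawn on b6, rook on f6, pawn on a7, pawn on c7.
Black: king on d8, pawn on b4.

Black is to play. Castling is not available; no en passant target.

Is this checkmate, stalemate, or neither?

neither

Black to move; black king on d8.
In check: yes, from the white pawn on c7.
Legal moves for Black: Ke8, Kc8.
Black is in check but has 2 legal moves → neither.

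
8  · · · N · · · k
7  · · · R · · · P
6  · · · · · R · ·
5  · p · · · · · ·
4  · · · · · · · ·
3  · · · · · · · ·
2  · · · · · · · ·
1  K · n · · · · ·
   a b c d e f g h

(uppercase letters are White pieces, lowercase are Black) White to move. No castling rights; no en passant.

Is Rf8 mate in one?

After Rf8: black king on h8; in check: yes, from the white rook on f8.
King squares — g7: attacked by Rd7; h7: attacked by Rd7; g8: attacked by Ph7.
Black has no legal moves → checkmate.

yes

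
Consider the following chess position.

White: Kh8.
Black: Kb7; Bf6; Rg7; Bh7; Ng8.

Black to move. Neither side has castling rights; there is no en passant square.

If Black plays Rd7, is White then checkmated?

After Rd7: white king on h8; in check: yes, from the black bishop on f6.
King squares — g7: attacked by Bf6; h7: attacked by Rd7; g8: attacked by Bh7.
White has no legal moves → checkmate.

yes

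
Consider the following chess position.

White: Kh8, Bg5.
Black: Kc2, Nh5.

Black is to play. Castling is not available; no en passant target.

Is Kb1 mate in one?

no

After Kb1: white king on h8; in check: no.
White is not in check, so this cannot be checkmate.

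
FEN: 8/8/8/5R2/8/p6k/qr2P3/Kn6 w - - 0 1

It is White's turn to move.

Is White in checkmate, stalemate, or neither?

White to move; white king on a1.
In check: yes, from the black queen on a2.
King squares — b1: attacked by Qa2; a2: attacked by Rb2; b2: attacked by Qa2.
Legal moves for White: none.
In check with no legal moves → checkmate.

checkmate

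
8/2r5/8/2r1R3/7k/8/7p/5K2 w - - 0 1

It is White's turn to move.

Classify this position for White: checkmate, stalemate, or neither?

White to move; white king on f1.
In check: no.
Legal moves for White: Re8, Re7, Re6, Rh5+, Rg5, Rf5, Rd5, Rxc5, Re4+, Re3, Re2, Re1, Kg2, Kf2, Ke2, Ke1.
White has 16 legal moves and is not in check → neither.

neither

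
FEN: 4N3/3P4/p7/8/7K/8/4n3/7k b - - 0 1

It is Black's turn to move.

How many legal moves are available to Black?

Black to move; king on h1.
In check: no.
Legal moves: Nf4, Nd4, Ng3, Nc3, Ng1, Nc1, Kh2, Kg2, Kg1, a5.
Count: 10.

10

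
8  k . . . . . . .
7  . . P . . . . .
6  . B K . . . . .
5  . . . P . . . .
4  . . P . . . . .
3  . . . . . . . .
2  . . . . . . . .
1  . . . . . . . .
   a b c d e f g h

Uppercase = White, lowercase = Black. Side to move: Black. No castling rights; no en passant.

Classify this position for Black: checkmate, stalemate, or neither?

stalemate

Black to move; black king on a8.
In check: no.
King squares — a7: attacked by Bb6; b7: attacked by Kc6; b8: attacked by Pc7.
Legal moves for Black: none.
Not in check and no legal moves → stalemate.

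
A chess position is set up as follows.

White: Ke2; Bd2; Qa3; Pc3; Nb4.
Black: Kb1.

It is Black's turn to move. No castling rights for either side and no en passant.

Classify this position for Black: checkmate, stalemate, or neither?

Black to move; black king on b1.
In check: no.
King squares — a1: attacked by Qa3; c1: attacked by Bd2; a2: attacked by Qa3; b2: attacked by Qa3; c2: attacked by Nb4.
Legal moves for Black: none.
Not in check and no legal moves → stalemate.

stalemate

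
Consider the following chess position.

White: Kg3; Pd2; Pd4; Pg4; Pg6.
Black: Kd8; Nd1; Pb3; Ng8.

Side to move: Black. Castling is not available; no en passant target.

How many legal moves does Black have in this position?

Black to move; king on d8.
In check: no.
Legal moves: Ne7, Nh6, Nf6, Ke8, Kc8, Ke7, Kd7, Kc7, Ne3, Nc3, Nf2, Nb2, b2.
Count: 13.

13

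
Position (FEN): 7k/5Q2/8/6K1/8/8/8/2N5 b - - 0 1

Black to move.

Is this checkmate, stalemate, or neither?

Black to move; black king on h8.
In check: no.
King squares — g7: attacked by Qf7; h7: attacked by Qf7; g8: attacked by Qf7.
Legal moves for Black: none.
Not in check and no legal moves → stalemate.

stalemate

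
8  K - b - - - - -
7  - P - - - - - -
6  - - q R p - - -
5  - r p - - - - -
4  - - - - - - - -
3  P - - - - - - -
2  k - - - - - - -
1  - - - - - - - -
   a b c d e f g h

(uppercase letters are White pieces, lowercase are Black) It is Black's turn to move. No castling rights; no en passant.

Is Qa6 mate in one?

no

After Qa6: white king on a8; in check: yes, from the black queen on a6.
White has 2 legal replies: Kb8, Rxa6.
In check but a legal move exists → not checkmate.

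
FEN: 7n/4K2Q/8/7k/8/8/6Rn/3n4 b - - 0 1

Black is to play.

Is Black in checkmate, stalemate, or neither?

Black to move; black king on h5.
In check: yes, from the white queen on h7.
King squares — g4: attacked by Rg2; h4: attacked by Qh7; g5: attacked by Rg2; g6: attacked by Rg2; h6: attacked by Qh7.
Legal moves for Black: none.
In check with no legal moves → checkmate.

checkmate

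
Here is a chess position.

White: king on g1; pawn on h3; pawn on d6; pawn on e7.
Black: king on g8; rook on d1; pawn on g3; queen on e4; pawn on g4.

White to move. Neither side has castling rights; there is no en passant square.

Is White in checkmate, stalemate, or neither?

checkmate

White to move; white king on g1.
In check: yes, from the black rook on d1.
King squares — f1: attacked by Rd1; h1: attacked by Rd1; f2: attacked by Pg3; g2: attacked by Qe4; h2: attacked by Pg3.
Legal moves for White: none.
In check with no legal moves → checkmate.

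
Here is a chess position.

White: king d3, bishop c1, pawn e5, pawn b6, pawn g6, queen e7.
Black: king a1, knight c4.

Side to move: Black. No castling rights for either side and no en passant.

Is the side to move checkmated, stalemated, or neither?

neither

Black to move; black king on a1.
In check: no.
Legal moves for Black: Nd6, Nxb6, Nxe5+, Na5, Ne3, Na3, Nd2, Nb2+, Ka2, Kb1.
Black has 10 legal moves and is not in check → neither.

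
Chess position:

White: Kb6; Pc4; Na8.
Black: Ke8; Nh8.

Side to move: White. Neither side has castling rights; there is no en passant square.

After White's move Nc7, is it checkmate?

no

After Nc7: black king on e8; in check: yes, from the white knight on c7.
Black has 5 legal replies: Kf8, Kd8, Kf7, Ke7, Kd7.
In check but a legal move exists → not checkmate.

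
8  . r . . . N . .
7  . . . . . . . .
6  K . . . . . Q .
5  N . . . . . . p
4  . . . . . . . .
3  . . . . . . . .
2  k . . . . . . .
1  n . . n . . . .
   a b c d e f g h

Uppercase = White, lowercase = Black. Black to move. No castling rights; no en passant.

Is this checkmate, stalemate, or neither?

Black to move; black king on a2.
In check: no.
Legal moves for Black include: Rxf8, Re8, Rd8, Rc8, Ra8+, Rb7, Rb6+, Rb5, Rb4, Rb3, Rb2, Rb1, Ka3, Kb2, Ne3, Nc3, Nf2, Nb2, ... (list truncated; more exist).
Black has legal moves and is not in check → neither.

neither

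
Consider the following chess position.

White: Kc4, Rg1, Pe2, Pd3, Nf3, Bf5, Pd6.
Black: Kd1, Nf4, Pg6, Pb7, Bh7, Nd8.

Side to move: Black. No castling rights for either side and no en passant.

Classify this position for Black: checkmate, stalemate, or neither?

neither

Black to move; black king on d1.
In check: yes, from the white rook on g1.
Legal moves for Black: Kxe2, Kc2.
Black is in check but has 2 legal moves → neither.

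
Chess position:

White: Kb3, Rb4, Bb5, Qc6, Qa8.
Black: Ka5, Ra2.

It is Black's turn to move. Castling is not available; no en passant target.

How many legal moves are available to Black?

0

Black to move; king on a5.
In check: yes, from the white queen on a8.
Legal moves: none.
Count: 0.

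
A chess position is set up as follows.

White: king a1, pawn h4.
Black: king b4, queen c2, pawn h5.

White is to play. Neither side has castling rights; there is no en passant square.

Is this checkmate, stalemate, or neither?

White to move; white king on a1.
In check: no.
King squares — b1: attacked by Qc2; a2: attacked by Qc2; b2: attacked by Qc2.
Legal moves for White: none.
Not in check and no legal moves → stalemate.

stalemate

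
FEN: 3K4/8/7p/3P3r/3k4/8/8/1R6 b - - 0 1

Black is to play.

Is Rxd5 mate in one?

After Rxd5: white king on d8; in check: yes, from the black rook on d5.
White has 4 legal replies: Ke8, Kc8, Ke7, Kc7.
In check but a legal move exists → not checkmate.

no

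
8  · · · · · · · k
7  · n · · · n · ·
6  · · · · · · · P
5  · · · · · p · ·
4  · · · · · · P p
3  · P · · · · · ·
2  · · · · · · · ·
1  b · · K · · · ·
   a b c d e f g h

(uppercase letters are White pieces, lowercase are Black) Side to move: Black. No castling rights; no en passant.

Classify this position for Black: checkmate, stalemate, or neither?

Black to move; black king on h8.
In check: no.
Legal moves for Black include: Kg8, Kh7, Nfd8, Nxh6, Nfd6, Ng5, Ne5, Nbd8, Nbd6, Nc5, Na5, Bg7, Bf6, Be5, Bd4, Bc3, Bb2, fxg4, ... (list truncated; more exist).
Black has legal moves and is not in check → neither.

neither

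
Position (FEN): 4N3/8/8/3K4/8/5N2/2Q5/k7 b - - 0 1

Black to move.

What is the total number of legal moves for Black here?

0

Black to move; king on a1.
In check: no.
Legal moves: none.
Count: 0.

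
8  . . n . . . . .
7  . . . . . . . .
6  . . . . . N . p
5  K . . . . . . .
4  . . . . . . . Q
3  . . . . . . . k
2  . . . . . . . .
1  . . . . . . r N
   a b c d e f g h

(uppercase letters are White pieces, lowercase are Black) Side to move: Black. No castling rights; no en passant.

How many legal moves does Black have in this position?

2

Black to move; king on h3.
In check: yes, from the white queen on h4.
Legal moves: Kxh4, Kg2.
Count: 2.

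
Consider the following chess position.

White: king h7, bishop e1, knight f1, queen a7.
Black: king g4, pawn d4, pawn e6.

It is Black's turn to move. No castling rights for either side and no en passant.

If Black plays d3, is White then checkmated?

After d3: white king on h7; in check: no.
White is not in check, so this cannot be checkmate.

no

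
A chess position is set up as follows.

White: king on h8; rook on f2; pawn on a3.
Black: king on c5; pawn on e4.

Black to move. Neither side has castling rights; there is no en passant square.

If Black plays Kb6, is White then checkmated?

no

After Kb6: white king on h8; in check: no.
White is not in check, so this cannot be checkmate.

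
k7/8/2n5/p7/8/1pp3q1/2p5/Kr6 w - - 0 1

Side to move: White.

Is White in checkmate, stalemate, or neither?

checkmate

White to move; white king on a1.
In check: yes, from the black rook on b1.
King squares — b1: attacked by Pc2; a2: attacked by Pb3; b2: attacked by Rb1.
Legal moves for White: none.
In check with no legal moves → checkmate.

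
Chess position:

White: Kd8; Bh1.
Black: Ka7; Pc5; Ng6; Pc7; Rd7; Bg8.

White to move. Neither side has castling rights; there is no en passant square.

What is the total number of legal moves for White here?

3

White to move; king on d8.
In check: yes, from the black rook on d7.
Legal moves: Ke8, Kc8, Kxd7.
Count: 3.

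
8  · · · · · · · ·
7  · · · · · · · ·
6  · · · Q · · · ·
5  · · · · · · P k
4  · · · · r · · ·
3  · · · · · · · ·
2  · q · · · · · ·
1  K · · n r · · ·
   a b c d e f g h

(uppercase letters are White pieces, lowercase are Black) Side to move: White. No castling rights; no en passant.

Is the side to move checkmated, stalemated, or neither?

checkmate

White to move; white king on a1.
In check: yes, from the black queen on b2.
King squares — b1: attacked by Qb2; a2: attacked by Qb2; b2: attacked by Nd1.
Legal moves for White: none.
In check with no legal moves → checkmate.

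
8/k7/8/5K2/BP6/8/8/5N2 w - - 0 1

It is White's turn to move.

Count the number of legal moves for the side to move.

White to move; king on f5.
In check: no.
Legal moves: Kg6, Kf6, Ke6, Kg5, Ke5, Kg4, Kf4, Ke4, Be8, Bd7, Bc6, Bb5, Bb3, Bc2, Bd1, Ng3, Ne3, Nh2, Nd2, b5.
Count: 20.

20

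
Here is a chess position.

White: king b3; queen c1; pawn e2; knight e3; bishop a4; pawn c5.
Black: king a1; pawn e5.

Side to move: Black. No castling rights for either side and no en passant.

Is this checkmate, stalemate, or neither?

Black to move; black king on a1.
In check: yes, from the white queen on c1.
King squares — b1: attacked by Qc1; a2: attacked by Kb3; b2: attacked by Qc1.
Legal moves for Black: none.
In check with no legal moves → checkmate.

checkmate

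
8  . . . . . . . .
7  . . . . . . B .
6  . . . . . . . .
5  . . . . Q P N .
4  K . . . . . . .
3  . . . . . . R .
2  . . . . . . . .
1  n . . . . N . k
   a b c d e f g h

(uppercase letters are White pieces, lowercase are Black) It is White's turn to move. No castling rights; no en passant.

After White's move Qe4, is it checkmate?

yes

After Qe4: black king on h1; in check: yes, from the white queen on e4.
King squares — g1: attacked by Rg3; g2: attacked by Rg3; h2: attacked by Nf1.
Black has no legal moves → checkmate.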